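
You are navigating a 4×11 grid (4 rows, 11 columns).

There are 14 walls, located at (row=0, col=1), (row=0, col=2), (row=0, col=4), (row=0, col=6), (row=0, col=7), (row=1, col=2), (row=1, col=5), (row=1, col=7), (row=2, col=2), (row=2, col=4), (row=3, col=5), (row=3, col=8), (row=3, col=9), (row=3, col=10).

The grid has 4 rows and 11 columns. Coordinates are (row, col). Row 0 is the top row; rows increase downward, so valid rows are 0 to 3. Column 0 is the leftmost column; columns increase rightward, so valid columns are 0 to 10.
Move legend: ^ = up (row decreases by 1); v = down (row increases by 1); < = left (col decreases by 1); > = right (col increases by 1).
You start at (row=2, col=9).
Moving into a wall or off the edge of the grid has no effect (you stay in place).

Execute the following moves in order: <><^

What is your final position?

Start: (row=2, col=9)
  < (left): (row=2, col=9) -> (row=2, col=8)
  > (right): (row=2, col=8) -> (row=2, col=9)
  < (left): (row=2, col=9) -> (row=2, col=8)
  ^ (up): (row=2, col=8) -> (row=1, col=8)
Final: (row=1, col=8)

Answer: Final position: (row=1, col=8)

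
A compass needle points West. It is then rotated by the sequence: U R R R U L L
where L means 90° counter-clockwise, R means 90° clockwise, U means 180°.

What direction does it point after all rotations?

Start: West
  U (U-turn (180°)) -> East
  R (right (90° clockwise)) -> South
  R (right (90° clockwise)) -> West
  R (right (90° clockwise)) -> North
  U (U-turn (180°)) -> South
  L (left (90° counter-clockwise)) -> East
  L (left (90° counter-clockwise)) -> North
Final: North

Answer: Final heading: North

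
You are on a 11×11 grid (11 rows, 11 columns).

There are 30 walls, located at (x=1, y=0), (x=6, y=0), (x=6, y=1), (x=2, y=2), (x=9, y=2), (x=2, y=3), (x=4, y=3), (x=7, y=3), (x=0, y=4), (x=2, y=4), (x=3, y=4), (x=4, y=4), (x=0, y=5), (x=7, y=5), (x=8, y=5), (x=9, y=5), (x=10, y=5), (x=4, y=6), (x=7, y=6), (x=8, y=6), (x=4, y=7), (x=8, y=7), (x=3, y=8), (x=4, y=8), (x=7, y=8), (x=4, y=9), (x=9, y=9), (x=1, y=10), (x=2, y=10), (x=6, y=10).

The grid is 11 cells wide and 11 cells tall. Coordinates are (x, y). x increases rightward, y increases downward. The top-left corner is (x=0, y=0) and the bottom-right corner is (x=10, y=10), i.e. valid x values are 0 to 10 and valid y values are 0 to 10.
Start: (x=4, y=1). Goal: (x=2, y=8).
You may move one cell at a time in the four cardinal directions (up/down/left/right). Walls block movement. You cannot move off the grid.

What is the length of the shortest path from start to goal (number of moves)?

Answer: Shortest path length: 11

Derivation:
BFS from (x=4, y=1) until reaching (x=2, y=8):
  Distance 0: (x=4, y=1)
  Distance 1: (x=4, y=0), (x=3, y=1), (x=5, y=1), (x=4, y=2)
  Distance 2: (x=3, y=0), (x=5, y=0), (x=2, y=1), (x=3, y=2), (x=5, y=2)
  Distance 3: (x=2, y=0), (x=1, y=1), (x=6, y=2), (x=3, y=3), (x=5, y=3)
  Distance 4: (x=0, y=1), (x=1, y=2), (x=7, y=2), (x=6, y=3), (x=5, y=4)
  Distance 5: (x=0, y=0), (x=7, y=1), (x=0, y=2), (x=8, y=2), (x=1, y=3), (x=6, y=4), (x=5, y=5)
  Distance 6: (x=7, y=0), (x=8, y=1), (x=0, y=3), (x=8, y=3), (x=1, y=4), (x=7, y=4), (x=4, y=5), (x=6, y=5), (x=5, y=6)
  Distance 7: (x=8, y=0), (x=9, y=1), (x=9, y=3), (x=8, y=4), (x=1, y=5), (x=3, y=5), (x=6, y=6), (x=5, y=7)
  Distance 8: (x=9, y=0), (x=10, y=1), (x=10, y=3), (x=9, y=4), (x=2, y=5), (x=1, y=6), (x=3, y=6), (x=6, y=7), (x=5, y=8)
  Distance 9: (x=10, y=0), (x=10, y=2), (x=10, y=4), (x=0, y=6), (x=2, y=6), (x=1, y=7), (x=3, y=7), (x=7, y=7), (x=6, y=8), (x=5, y=9)
  Distance 10: (x=0, y=7), (x=2, y=7), (x=1, y=8), (x=6, y=9), (x=5, y=10)
  Distance 11: (x=0, y=8), (x=2, y=8), (x=1, y=9), (x=7, y=9), (x=4, y=10)  <- goal reached here
One shortest path (11 moves): (x=4, y=1) -> (x=5, y=1) -> (x=5, y=2) -> (x=5, y=3) -> (x=5, y=4) -> (x=5, y=5) -> (x=4, y=5) -> (x=3, y=5) -> (x=2, y=5) -> (x=2, y=6) -> (x=2, y=7) -> (x=2, y=8)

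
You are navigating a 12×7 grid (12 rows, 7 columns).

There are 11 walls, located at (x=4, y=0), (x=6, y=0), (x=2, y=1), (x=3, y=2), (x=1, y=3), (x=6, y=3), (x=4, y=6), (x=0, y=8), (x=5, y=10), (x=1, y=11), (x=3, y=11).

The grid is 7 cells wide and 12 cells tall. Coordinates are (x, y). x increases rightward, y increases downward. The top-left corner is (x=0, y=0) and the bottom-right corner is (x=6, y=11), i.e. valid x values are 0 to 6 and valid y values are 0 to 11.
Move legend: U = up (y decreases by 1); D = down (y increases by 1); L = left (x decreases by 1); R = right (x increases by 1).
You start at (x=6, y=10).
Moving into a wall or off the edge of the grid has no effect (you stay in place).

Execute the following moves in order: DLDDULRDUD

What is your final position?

Start: (x=6, y=10)
  D (down): (x=6, y=10) -> (x=6, y=11)
  L (left): (x=6, y=11) -> (x=5, y=11)
  D (down): blocked, stay at (x=5, y=11)
  D (down): blocked, stay at (x=5, y=11)
  U (up): blocked, stay at (x=5, y=11)
  L (left): (x=5, y=11) -> (x=4, y=11)
  R (right): (x=4, y=11) -> (x=5, y=11)
  D (down): blocked, stay at (x=5, y=11)
  U (up): blocked, stay at (x=5, y=11)
  D (down): blocked, stay at (x=5, y=11)
Final: (x=5, y=11)

Answer: Final position: (x=5, y=11)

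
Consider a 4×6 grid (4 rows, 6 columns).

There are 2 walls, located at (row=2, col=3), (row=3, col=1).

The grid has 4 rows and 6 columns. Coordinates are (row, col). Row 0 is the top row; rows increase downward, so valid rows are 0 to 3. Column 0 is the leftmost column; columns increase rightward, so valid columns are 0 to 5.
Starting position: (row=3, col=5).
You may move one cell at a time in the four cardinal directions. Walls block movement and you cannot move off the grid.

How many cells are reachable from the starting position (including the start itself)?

Answer: Reachable cells: 22

Derivation:
BFS flood-fill from (row=3, col=5):
  Distance 0: (row=3, col=5)
  Distance 1: (row=2, col=5), (row=3, col=4)
  Distance 2: (row=1, col=5), (row=2, col=4), (row=3, col=3)
  Distance 3: (row=0, col=5), (row=1, col=4), (row=3, col=2)
  Distance 4: (row=0, col=4), (row=1, col=3), (row=2, col=2)
  Distance 5: (row=0, col=3), (row=1, col=2), (row=2, col=1)
  Distance 6: (row=0, col=2), (row=1, col=1), (row=2, col=0)
  Distance 7: (row=0, col=1), (row=1, col=0), (row=3, col=0)
  Distance 8: (row=0, col=0)
Total reachable: 22 (grid has 22 open cells total)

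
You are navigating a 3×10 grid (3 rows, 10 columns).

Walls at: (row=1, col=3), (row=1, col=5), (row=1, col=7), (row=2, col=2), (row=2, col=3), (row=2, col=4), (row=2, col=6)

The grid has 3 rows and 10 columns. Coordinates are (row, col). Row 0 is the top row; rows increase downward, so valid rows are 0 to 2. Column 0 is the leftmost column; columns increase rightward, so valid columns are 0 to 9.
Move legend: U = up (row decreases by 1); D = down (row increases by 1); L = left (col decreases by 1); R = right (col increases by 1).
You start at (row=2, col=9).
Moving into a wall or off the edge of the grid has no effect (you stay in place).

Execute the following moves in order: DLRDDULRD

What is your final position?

Start: (row=2, col=9)
  D (down): blocked, stay at (row=2, col=9)
  L (left): (row=2, col=9) -> (row=2, col=8)
  R (right): (row=2, col=8) -> (row=2, col=9)
  D (down): blocked, stay at (row=2, col=9)
  D (down): blocked, stay at (row=2, col=9)
  U (up): (row=2, col=9) -> (row=1, col=9)
  L (left): (row=1, col=9) -> (row=1, col=8)
  R (right): (row=1, col=8) -> (row=1, col=9)
  D (down): (row=1, col=9) -> (row=2, col=9)
Final: (row=2, col=9)

Answer: Final position: (row=2, col=9)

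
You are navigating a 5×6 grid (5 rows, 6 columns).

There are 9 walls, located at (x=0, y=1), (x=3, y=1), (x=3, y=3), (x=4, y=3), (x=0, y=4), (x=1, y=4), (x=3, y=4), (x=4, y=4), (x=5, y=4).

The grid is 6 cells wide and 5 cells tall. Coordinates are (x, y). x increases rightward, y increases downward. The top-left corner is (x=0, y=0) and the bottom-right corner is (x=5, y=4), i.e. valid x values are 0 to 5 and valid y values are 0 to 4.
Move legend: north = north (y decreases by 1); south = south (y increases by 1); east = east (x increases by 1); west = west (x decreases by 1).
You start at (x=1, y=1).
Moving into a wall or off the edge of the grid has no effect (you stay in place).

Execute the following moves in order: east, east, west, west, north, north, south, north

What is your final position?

Start: (x=1, y=1)
  east (east): (x=1, y=1) -> (x=2, y=1)
  east (east): blocked, stay at (x=2, y=1)
  west (west): (x=2, y=1) -> (x=1, y=1)
  west (west): blocked, stay at (x=1, y=1)
  north (north): (x=1, y=1) -> (x=1, y=0)
  north (north): blocked, stay at (x=1, y=0)
  south (south): (x=1, y=0) -> (x=1, y=1)
  north (north): (x=1, y=1) -> (x=1, y=0)
Final: (x=1, y=0)

Answer: Final position: (x=1, y=0)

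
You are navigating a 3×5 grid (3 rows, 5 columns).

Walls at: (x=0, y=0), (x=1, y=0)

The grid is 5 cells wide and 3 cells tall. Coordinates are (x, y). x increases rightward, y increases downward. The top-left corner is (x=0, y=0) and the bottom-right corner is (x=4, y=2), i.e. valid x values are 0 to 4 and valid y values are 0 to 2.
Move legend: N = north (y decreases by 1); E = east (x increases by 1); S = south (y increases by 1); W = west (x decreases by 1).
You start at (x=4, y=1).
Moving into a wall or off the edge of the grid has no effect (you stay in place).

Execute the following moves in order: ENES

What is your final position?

Answer: Final position: (x=4, y=1)

Derivation:
Start: (x=4, y=1)
  E (east): blocked, stay at (x=4, y=1)
  N (north): (x=4, y=1) -> (x=4, y=0)
  E (east): blocked, stay at (x=4, y=0)
  S (south): (x=4, y=0) -> (x=4, y=1)
Final: (x=4, y=1)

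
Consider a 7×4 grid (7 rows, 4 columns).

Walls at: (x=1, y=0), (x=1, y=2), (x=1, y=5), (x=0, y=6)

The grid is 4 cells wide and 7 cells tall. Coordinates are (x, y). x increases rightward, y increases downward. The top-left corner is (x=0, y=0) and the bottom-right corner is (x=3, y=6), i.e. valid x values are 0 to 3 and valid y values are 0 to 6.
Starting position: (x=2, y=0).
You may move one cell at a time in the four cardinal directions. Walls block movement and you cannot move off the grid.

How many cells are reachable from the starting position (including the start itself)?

Answer: Reachable cells: 24

Derivation:
BFS flood-fill from (x=2, y=0):
  Distance 0: (x=2, y=0)
  Distance 1: (x=3, y=0), (x=2, y=1)
  Distance 2: (x=1, y=1), (x=3, y=1), (x=2, y=2)
  Distance 3: (x=0, y=1), (x=3, y=2), (x=2, y=3)
  Distance 4: (x=0, y=0), (x=0, y=2), (x=1, y=3), (x=3, y=3), (x=2, y=4)
  Distance 5: (x=0, y=3), (x=1, y=4), (x=3, y=4), (x=2, y=5)
  Distance 6: (x=0, y=4), (x=3, y=5), (x=2, y=6)
  Distance 7: (x=0, y=5), (x=1, y=6), (x=3, y=6)
Total reachable: 24 (grid has 24 open cells total)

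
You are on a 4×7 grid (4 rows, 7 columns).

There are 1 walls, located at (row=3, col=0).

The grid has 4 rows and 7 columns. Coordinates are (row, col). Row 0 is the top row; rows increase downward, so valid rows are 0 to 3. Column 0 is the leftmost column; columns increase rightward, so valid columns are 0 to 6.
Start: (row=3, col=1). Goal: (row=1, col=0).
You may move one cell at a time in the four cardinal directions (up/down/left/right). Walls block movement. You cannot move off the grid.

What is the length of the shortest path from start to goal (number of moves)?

Answer: Shortest path length: 3

Derivation:
BFS from (row=3, col=1) until reaching (row=1, col=0):
  Distance 0: (row=3, col=1)
  Distance 1: (row=2, col=1), (row=3, col=2)
  Distance 2: (row=1, col=1), (row=2, col=0), (row=2, col=2), (row=3, col=3)
  Distance 3: (row=0, col=1), (row=1, col=0), (row=1, col=2), (row=2, col=3), (row=3, col=4)  <- goal reached here
One shortest path (3 moves): (row=3, col=1) -> (row=2, col=1) -> (row=2, col=0) -> (row=1, col=0)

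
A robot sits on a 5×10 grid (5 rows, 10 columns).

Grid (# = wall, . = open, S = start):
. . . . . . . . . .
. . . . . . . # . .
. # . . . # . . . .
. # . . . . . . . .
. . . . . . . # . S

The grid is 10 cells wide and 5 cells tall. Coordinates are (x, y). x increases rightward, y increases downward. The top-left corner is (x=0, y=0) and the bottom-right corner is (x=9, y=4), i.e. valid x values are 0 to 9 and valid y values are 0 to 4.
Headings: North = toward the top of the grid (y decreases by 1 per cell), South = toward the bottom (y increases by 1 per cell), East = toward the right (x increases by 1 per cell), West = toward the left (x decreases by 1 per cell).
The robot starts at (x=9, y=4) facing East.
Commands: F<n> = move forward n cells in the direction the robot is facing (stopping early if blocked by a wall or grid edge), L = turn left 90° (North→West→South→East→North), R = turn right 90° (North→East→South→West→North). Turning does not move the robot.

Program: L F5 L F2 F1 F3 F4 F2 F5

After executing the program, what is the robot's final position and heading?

Answer: Final position: (x=0, y=0), facing West

Derivation:
Start: (x=9, y=4), facing East
  L: turn left, now facing North
  F5: move forward 4/5 (blocked), now at (x=9, y=0)
  L: turn left, now facing West
  F2: move forward 2, now at (x=7, y=0)
  F1: move forward 1, now at (x=6, y=0)
  F3: move forward 3, now at (x=3, y=0)
  F4: move forward 3/4 (blocked), now at (x=0, y=0)
  F2: move forward 0/2 (blocked), now at (x=0, y=0)
  F5: move forward 0/5 (blocked), now at (x=0, y=0)
Final: (x=0, y=0), facing West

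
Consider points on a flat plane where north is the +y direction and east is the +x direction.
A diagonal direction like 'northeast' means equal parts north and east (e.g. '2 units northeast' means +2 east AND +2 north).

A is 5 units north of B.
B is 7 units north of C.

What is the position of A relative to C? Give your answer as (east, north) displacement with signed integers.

Place C at the origin (east=0, north=0).
  B is 7 units north of C: delta (east=+0, north=+7); B at (east=0, north=7).
  A is 5 units north of B: delta (east=+0, north=+5); A at (east=0, north=12).
Therefore A relative to C: (east=0, north=12).

Answer: A is at (east=0, north=12) relative to C.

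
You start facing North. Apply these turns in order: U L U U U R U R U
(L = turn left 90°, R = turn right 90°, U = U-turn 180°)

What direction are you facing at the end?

Start: North
  U (U-turn (180°)) -> South
  L (left (90° counter-clockwise)) -> East
  U (U-turn (180°)) -> West
  U (U-turn (180°)) -> East
  U (U-turn (180°)) -> West
  R (right (90° clockwise)) -> North
  U (U-turn (180°)) -> South
  R (right (90° clockwise)) -> West
  U (U-turn (180°)) -> East
Final: East

Answer: Final heading: East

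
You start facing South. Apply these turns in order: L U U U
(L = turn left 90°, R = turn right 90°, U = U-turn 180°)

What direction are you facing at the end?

Start: South
  L (left (90° counter-clockwise)) -> East
  U (U-turn (180°)) -> West
  U (U-turn (180°)) -> East
  U (U-turn (180°)) -> West
Final: West

Answer: Final heading: West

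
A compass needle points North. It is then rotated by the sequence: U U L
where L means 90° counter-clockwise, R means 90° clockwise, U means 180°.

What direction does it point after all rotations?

Answer: Final heading: West

Derivation:
Start: North
  U (U-turn (180°)) -> South
  U (U-turn (180°)) -> North
  L (left (90° counter-clockwise)) -> West
Final: West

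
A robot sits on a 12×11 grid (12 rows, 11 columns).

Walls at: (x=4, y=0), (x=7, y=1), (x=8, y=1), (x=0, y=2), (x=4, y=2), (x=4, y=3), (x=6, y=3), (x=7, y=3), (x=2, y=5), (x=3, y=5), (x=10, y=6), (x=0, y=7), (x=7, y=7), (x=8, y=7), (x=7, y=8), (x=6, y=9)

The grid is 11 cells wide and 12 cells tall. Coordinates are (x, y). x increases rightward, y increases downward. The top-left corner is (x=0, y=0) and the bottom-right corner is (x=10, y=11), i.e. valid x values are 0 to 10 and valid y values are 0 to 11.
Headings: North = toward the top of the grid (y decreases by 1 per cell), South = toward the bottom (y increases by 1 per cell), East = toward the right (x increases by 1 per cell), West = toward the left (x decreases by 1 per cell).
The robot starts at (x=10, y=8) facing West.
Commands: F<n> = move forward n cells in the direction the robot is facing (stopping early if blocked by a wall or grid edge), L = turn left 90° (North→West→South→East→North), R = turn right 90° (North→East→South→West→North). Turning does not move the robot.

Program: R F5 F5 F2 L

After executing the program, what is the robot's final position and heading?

Start: (x=10, y=8), facing West
  R: turn right, now facing North
  F5: move forward 1/5 (blocked), now at (x=10, y=7)
  F5: move forward 0/5 (blocked), now at (x=10, y=7)
  F2: move forward 0/2 (blocked), now at (x=10, y=7)
  L: turn left, now facing West
Final: (x=10, y=7), facing West

Answer: Final position: (x=10, y=7), facing West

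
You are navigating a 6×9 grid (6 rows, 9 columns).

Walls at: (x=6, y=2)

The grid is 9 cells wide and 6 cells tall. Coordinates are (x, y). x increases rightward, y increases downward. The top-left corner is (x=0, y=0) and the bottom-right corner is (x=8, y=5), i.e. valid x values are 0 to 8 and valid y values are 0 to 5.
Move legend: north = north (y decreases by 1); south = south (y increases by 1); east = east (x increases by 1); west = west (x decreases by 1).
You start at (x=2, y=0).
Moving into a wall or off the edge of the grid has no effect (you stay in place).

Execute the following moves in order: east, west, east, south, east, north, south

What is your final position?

Answer: Final position: (x=4, y=1)

Derivation:
Start: (x=2, y=0)
  east (east): (x=2, y=0) -> (x=3, y=0)
  west (west): (x=3, y=0) -> (x=2, y=0)
  east (east): (x=2, y=0) -> (x=3, y=0)
  south (south): (x=3, y=0) -> (x=3, y=1)
  east (east): (x=3, y=1) -> (x=4, y=1)
  north (north): (x=4, y=1) -> (x=4, y=0)
  south (south): (x=4, y=0) -> (x=4, y=1)
Final: (x=4, y=1)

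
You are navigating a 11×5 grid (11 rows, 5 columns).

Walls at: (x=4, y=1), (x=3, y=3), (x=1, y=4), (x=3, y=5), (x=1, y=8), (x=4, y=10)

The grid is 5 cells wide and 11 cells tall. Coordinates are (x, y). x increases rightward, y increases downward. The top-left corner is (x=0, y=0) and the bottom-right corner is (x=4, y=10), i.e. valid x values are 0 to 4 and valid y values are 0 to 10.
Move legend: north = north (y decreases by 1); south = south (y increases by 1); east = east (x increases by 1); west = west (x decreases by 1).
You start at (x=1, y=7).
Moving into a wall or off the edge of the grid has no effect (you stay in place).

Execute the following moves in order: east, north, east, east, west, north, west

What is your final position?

Start: (x=1, y=7)
  east (east): (x=1, y=7) -> (x=2, y=7)
  north (north): (x=2, y=7) -> (x=2, y=6)
  east (east): (x=2, y=6) -> (x=3, y=6)
  east (east): (x=3, y=6) -> (x=4, y=6)
  west (west): (x=4, y=6) -> (x=3, y=6)
  north (north): blocked, stay at (x=3, y=6)
  west (west): (x=3, y=6) -> (x=2, y=6)
Final: (x=2, y=6)

Answer: Final position: (x=2, y=6)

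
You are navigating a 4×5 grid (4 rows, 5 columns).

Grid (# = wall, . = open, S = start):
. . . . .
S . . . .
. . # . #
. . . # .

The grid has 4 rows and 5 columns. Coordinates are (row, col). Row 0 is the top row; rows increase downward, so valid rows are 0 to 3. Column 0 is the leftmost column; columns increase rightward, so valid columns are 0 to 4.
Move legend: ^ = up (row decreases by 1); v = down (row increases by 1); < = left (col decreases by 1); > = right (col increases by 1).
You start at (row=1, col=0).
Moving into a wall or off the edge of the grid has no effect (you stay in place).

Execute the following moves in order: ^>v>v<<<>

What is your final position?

Start: (row=1, col=0)
  ^ (up): (row=1, col=0) -> (row=0, col=0)
  > (right): (row=0, col=0) -> (row=0, col=1)
  v (down): (row=0, col=1) -> (row=1, col=1)
  > (right): (row=1, col=1) -> (row=1, col=2)
  v (down): blocked, stay at (row=1, col=2)
  < (left): (row=1, col=2) -> (row=1, col=1)
  < (left): (row=1, col=1) -> (row=1, col=0)
  < (left): blocked, stay at (row=1, col=0)
  > (right): (row=1, col=0) -> (row=1, col=1)
Final: (row=1, col=1)

Answer: Final position: (row=1, col=1)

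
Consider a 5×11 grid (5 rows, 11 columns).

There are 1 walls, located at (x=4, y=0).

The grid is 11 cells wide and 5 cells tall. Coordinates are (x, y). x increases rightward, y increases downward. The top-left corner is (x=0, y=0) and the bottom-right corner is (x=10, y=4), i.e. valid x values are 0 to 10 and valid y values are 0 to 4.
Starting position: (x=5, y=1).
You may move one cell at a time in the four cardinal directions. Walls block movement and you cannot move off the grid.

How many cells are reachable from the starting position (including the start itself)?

Answer: Reachable cells: 54

Derivation:
BFS flood-fill from (x=5, y=1):
  Distance 0: (x=5, y=1)
  Distance 1: (x=5, y=0), (x=4, y=1), (x=6, y=1), (x=5, y=2)
  Distance 2: (x=6, y=0), (x=3, y=1), (x=7, y=1), (x=4, y=2), (x=6, y=2), (x=5, y=3)
  Distance 3: (x=3, y=0), (x=7, y=0), (x=2, y=1), (x=8, y=1), (x=3, y=2), (x=7, y=2), (x=4, y=3), (x=6, y=3), (x=5, y=4)
  Distance 4: (x=2, y=0), (x=8, y=0), (x=1, y=1), (x=9, y=1), (x=2, y=2), (x=8, y=2), (x=3, y=3), (x=7, y=3), (x=4, y=4), (x=6, y=4)
  Distance 5: (x=1, y=0), (x=9, y=0), (x=0, y=1), (x=10, y=1), (x=1, y=2), (x=9, y=2), (x=2, y=3), (x=8, y=3), (x=3, y=4), (x=7, y=4)
  Distance 6: (x=0, y=0), (x=10, y=0), (x=0, y=2), (x=10, y=2), (x=1, y=3), (x=9, y=3), (x=2, y=4), (x=8, y=4)
  Distance 7: (x=0, y=3), (x=10, y=3), (x=1, y=4), (x=9, y=4)
  Distance 8: (x=0, y=4), (x=10, y=4)
Total reachable: 54 (grid has 54 open cells total)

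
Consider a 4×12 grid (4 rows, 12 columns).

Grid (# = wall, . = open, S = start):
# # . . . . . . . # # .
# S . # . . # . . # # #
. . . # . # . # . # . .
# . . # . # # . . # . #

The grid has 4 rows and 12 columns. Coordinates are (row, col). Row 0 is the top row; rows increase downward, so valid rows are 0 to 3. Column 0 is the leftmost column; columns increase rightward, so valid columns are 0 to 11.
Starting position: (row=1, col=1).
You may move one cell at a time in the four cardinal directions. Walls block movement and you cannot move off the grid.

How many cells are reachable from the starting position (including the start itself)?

BFS flood-fill from (row=1, col=1):
  Distance 0: (row=1, col=1)
  Distance 1: (row=1, col=2), (row=2, col=1)
  Distance 2: (row=0, col=2), (row=2, col=0), (row=2, col=2), (row=3, col=1)
  Distance 3: (row=0, col=3), (row=3, col=2)
  Distance 4: (row=0, col=4)
  Distance 5: (row=0, col=5), (row=1, col=4)
  Distance 6: (row=0, col=6), (row=1, col=5), (row=2, col=4)
  Distance 7: (row=0, col=7), (row=3, col=4)
  Distance 8: (row=0, col=8), (row=1, col=7)
  Distance 9: (row=1, col=8)
  Distance 10: (row=2, col=8)
  Distance 11: (row=3, col=8)
  Distance 12: (row=3, col=7)
Total reachable: 23 (grid has 28 open cells total)

Answer: Reachable cells: 23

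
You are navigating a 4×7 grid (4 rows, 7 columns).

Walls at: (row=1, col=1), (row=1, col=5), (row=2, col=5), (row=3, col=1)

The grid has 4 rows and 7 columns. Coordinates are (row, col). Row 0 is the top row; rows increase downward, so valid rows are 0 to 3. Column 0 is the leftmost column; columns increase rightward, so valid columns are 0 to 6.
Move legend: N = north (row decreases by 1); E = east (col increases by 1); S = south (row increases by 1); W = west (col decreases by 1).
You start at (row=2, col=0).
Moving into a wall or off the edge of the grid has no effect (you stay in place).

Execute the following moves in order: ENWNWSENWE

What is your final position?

Answer: Final position: (row=2, col=1)

Derivation:
Start: (row=2, col=0)
  E (east): (row=2, col=0) -> (row=2, col=1)
  N (north): blocked, stay at (row=2, col=1)
  W (west): (row=2, col=1) -> (row=2, col=0)
  N (north): (row=2, col=0) -> (row=1, col=0)
  W (west): blocked, stay at (row=1, col=0)
  S (south): (row=1, col=0) -> (row=2, col=0)
  E (east): (row=2, col=0) -> (row=2, col=1)
  N (north): blocked, stay at (row=2, col=1)
  W (west): (row=2, col=1) -> (row=2, col=0)
  E (east): (row=2, col=0) -> (row=2, col=1)
Final: (row=2, col=1)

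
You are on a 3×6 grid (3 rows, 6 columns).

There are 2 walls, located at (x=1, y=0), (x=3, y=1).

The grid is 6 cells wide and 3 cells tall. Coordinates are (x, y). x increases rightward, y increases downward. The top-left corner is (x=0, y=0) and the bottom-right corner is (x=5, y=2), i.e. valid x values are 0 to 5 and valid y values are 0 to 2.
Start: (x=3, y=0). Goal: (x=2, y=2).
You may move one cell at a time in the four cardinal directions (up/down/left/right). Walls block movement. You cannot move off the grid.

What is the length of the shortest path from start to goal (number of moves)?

Answer: Shortest path length: 3

Derivation:
BFS from (x=3, y=0) until reaching (x=2, y=2):
  Distance 0: (x=3, y=0)
  Distance 1: (x=2, y=0), (x=4, y=0)
  Distance 2: (x=5, y=0), (x=2, y=1), (x=4, y=1)
  Distance 3: (x=1, y=1), (x=5, y=1), (x=2, y=2), (x=4, y=2)  <- goal reached here
One shortest path (3 moves): (x=3, y=0) -> (x=2, y=0) -> (x=2, y=1) -> (x=2, y=2)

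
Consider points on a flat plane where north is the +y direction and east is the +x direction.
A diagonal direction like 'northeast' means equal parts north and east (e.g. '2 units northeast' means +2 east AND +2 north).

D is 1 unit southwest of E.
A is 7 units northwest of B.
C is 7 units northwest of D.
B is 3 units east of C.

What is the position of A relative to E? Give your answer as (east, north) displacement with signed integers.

Answer: A is at (east=-12, north=13) relative to E.

Derivation:
Place E at the origin (east=0, north=0).
  D is 1 unit southwest of E: delta (east=-1, north=-1); D at (east=-1, north=-1).
  C is 7 units northwest of D: delta (east=-7, north=+7); C at (east=-8, north=6).
  B is 3 units east of C: delta (east=+3, north=+0); B at (east=-5, north=6).
  A is 7 units northwest of B: delta (east=-7, north=+7); A at (east=-12, north=13).
Therefore A relative to E: (east=-12, north=13).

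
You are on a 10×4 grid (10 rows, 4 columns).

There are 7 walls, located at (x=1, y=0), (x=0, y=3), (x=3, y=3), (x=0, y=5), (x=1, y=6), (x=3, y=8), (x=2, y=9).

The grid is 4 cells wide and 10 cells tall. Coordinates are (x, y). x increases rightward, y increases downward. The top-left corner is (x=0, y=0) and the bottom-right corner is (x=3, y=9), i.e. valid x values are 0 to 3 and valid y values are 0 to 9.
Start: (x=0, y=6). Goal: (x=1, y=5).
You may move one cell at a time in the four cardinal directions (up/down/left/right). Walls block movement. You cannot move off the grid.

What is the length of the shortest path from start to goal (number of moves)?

BFS from (x=0, y=6) until reaching (x=1, y=5):
  Distance 0: (x=0, y=6)
  Distance 1: (x=0, y=7)
  Distance 2: (x=1, y=7), (x=0, y=8)
  Distance 3: (x=2, y=7), (x=1, y=8), (x=0, y=9)
  Distance 4: (x=2, y=6), (x=3, y=7), (x=2, y=8), (x=1, y=9)
  Distance 5: (x=2, y=5), (x=3, y=6)
  Distance 6: (x=2, y=4), (x=1, y=5), (x=3, y=5)  <- goal reached here
One shortest path (6 moves): (x=0, y=6) -> (x=0, y=7) -> (x=1, y=7) -> (x=2, y=7) -> (x=2, y=6) -> (x=2, y=5) -> (x=1, y=5)

Answer: Shortest path length: 6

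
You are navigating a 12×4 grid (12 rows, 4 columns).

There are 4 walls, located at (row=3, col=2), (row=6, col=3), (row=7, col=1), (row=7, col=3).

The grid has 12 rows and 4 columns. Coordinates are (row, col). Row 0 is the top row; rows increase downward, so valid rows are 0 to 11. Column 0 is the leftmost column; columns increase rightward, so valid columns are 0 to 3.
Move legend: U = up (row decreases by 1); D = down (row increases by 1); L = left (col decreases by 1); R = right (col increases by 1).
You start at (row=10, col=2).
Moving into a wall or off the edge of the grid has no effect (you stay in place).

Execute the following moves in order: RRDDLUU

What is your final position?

Start: (row=10, col=2)
  R (right): (row=10, col=2) -> (row=10, col=3)
  R (right): blocked, stay at (row=10, col=3)
  D (down): (row=10, col=3) -> (row=11, col=3)
  D (down): blocked, stay at (row=11, col=3)
  L (left): (row=11, col=3) -> (row=11, col=2)
  U (up): (row=11, col=2) -> (row=10, col=2)
  U (up): (row=10, col=2) -> (row=9, col=2)
Final: (row=9, col=2)

Answer: Final position: (row=9, col=2)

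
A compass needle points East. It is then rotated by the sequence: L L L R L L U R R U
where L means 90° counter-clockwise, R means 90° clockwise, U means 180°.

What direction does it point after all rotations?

Answer: Final heading: West

Derivation:
Start: East
  L (left (90° counter-clockwise)) -> North
  L (left (90° counter-clockwise)) -> West
  L (left (90° counter-clockwise)) -> South
  R (right (90° clockwise)) -> West
  L (left (90° counter-clockwise)) -> South
  L (left (90° counter-clockwise)) -> East
  U (U-turn (180°)) -> West
  R (right (90° clockwise)) -> North
  R (right (90° clockwise)) -> East
  U (U-turn (180°)) -> West
Final: West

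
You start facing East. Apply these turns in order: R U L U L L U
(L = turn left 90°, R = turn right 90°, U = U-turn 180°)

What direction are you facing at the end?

Start: East
  R (right (90° clockwise)) -> South
  U (U-turn (180°)) -> North
  L (left (90° counter-clockwise)) -> West
  U (U-turn (180°)) -> East
  L (left (90° counter-clockwise)) -> North
  L (left (90° counter-clockwise)) -> West
  U (U-turn (180°)) -> East
Final: East

Answer: Final heading: East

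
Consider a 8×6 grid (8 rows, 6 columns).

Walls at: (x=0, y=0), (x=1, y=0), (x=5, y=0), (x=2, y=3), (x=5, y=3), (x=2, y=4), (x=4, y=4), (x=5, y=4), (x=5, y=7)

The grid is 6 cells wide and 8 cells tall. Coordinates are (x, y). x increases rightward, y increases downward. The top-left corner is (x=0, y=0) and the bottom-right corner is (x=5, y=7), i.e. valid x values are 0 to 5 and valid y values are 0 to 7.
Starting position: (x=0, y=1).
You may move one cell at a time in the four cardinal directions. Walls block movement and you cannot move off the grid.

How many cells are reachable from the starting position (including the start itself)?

BFS flood-fill from (x=0, y=1):
  Distance 0: (x=0, y=1)
  Distance 1: (x=1, y=1), (x=0, y=2)
  Distance 2: (x=2, y=1), (x=1, y=2), (x=0, y=3)
  Distance 3: (x=2, y=0), (x=3, y=1), (x=2, y=2), (x=1, y=3), (x=0, y=4)
  Distance 4: (x=3, y=0), (x=4, y=1), (x=3, y=2), (x=1, y=4), (x=0, y=5)
  Distance 5: (x=4, y=0), (x=5, y=1), (x=4, y=2), (x=3, y=3), (x=1, y=5), (x=0, y=6)
  Distance 6: (x=5, y=2), (x=4, y=3), (x=3, y=4), (x=2, y=5), (x=1, y=6), (x=0, y=7)
  Distance 7: (x=3, y=5), (x=2, y=6), (x=1, y=7)
  Distance 8: (x=4, y=5), (x=3, y=6), (x=2, y=7)
  Distance 9: (x=5, y=5), (x=4, y=6), (x=3, y=7)
  Distance 10: (x=5, y=6), (x=4, y=7)
Total reachable: 39 (grid has 39 open cells total)

Answer: Reachable cells: 39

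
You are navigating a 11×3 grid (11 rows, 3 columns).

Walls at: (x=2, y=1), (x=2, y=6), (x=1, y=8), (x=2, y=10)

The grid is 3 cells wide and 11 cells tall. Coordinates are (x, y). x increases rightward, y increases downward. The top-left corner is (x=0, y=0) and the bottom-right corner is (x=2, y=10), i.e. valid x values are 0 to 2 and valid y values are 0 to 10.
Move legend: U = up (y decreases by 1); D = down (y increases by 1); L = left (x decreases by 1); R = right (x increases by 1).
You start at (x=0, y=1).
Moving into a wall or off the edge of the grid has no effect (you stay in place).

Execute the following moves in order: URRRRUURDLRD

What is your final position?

Start: (x=0, y=1)
  U (up): (x=0, y=1) -> (x=0, y=0)
  R (right): (x=0, y=0) -> (x=1, y=0)
  R (right): (x=1, y=0) -> (x=2, y=0)
  R (right): blocked, stay at (x=2, y=0)
  R (right): blocked, stay at (x=2, y=0)
  U (up): blocked, stay at (x=2, y=0)
  U (up): blocked, stay at (x=2, y=0)
  R (right): blocked, stay at (x=2, y=0)
  D (down): blocked, stay at (x=2, y=0)
  L (left): (x=2, y=0) -> (x=1, y=0)
  R (right): (x=1, y=0) -> (x=2, y=0)
  D (down): blocked, stay at (x=2, y=0)
Final: (x=2, y=0)

Answer: Final position: (x=2, y=0)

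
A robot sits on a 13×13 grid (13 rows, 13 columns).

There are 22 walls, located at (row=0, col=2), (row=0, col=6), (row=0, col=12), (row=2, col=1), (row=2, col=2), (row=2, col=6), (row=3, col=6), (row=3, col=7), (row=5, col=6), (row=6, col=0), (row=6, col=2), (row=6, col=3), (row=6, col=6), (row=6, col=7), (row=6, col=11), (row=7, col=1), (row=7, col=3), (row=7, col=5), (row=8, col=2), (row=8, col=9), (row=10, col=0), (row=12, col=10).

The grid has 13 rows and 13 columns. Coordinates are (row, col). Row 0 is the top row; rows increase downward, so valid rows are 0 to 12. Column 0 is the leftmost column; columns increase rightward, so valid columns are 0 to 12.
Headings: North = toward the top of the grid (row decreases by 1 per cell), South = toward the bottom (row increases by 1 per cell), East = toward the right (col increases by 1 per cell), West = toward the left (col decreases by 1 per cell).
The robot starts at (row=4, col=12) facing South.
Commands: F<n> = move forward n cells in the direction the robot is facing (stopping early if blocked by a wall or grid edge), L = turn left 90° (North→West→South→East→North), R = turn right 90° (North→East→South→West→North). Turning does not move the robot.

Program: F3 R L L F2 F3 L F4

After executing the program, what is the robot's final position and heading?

Answer: Final position: (row=3, col=12), facing North

Derivation:
Start: (row=4, col=12), facing South
  F3: move forward 3, now at (row=7, col=12)
  R: turn right, now facing West
  L: turn left, now facing South
  L: turn left, now facing East
  F2: move forward 0/2 (blocked), now at (row=7, col=12)
  F3: move forward 0/3 (blocked), now at (row=7, col=12)
  L: turn left, now facing North
  F4: move forward 4, now at (row=3, col=12)
Final: (row=3, col=12), facing North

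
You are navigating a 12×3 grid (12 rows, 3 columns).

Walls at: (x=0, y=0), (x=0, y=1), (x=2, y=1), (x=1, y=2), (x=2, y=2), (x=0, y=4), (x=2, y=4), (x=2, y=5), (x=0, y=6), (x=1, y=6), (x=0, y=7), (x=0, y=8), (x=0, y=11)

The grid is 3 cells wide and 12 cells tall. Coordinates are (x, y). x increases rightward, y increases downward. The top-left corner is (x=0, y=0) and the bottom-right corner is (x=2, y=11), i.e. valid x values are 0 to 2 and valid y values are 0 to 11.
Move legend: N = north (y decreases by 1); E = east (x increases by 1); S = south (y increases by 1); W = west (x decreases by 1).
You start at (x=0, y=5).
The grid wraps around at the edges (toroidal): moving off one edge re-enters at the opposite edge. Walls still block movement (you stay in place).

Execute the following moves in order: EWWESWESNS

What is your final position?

Answer: Final position: (x=1, y=5)

Derivation:
Start: (x=0, y=5)
  E (east): (x=0, y=5) -> (x=1, y=5)
  W (west): (x=1, y=5) -> (x=0, y=5)
  W (west): blocked, stay at (x=0, y=5)
  E (east): (x=0, y=5) -> (x=1, y=5)
  S (south): blocked, stay at (x=1, y=5)
  W (west): (x=1, y=5) -> (x=0, y=5)
  E (east): (x=0, y=5) -> (x=1, y=5)
  S (south): blocked, stay at (x=1, y=5)
  N (north): (x=1, y=5) -> (x=1, y=4)
  S (south): (x=1, y=4) -> (x=1, y=5)
Final: (x=1, y=5)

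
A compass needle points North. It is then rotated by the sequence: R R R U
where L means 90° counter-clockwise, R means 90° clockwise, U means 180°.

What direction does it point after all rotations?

Answer: Final heading: East

Derivation:
Start: North
  R (right (90° clockwise)) -> East
  R (right (90° clockwise)) -> South
  R (right (90° clockwise)) -> West
  U (U-turn (180°)) -> East
Final: East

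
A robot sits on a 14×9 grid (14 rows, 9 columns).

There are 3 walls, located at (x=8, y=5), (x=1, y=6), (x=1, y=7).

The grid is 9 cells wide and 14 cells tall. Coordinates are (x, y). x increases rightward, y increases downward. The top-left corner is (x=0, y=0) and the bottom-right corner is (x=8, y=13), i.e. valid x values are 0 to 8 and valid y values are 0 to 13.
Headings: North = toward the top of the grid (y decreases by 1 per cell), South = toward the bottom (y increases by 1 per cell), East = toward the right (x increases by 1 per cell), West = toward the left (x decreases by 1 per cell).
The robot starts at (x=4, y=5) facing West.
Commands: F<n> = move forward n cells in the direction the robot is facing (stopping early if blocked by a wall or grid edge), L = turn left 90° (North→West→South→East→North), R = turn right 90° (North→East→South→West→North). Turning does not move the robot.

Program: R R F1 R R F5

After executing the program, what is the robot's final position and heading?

Answer: Final position: (x=0, y=5), facing West

Derivation:
Start: (x=4, y=5), facing West
  R: turn right, now facing North
  R: turn right, now facing East
  F1: move forward 1, now at (x=5, y=5)
  R: turn right, now facing South
  R: turn right, now facing West
  F5: move forward 5, now at (x=0, y=5)
Final: (x=0, y=5), facing West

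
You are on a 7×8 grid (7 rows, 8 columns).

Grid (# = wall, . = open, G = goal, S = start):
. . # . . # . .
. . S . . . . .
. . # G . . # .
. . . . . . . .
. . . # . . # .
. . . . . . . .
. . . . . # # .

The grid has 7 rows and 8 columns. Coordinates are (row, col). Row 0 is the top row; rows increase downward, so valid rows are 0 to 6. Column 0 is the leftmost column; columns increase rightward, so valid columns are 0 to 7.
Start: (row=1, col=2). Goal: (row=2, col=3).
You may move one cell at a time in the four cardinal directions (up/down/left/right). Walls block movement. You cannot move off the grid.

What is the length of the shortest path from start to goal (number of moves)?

BFS from (row=1, col=2) until reaching (row=2, col=3):
  Distance 0: (row=1, col=2)
  Distance 1: (row=1, col=1), (row=1, col=3)
  Distance 2: (row=0, col=1), (row=0, col=3), (row=1, col=0), (row=1, col=4), (row=2, col=1), (row=2, col=3)  <- goal reached here
One shortest path (2 moves): (row=1, col=2) -> (row=1, col=3) -> (row=2, col=3)

Answer: Shortest path length: 2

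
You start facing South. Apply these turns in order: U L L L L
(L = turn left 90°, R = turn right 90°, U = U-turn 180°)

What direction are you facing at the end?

Start: South
  U (U-turn (180°)) -> North
  L (left (90° counter-clockwise)) -> West
  L (left (90° counter-clockwise)) -> South
  L (left (90° counter-clockwise)) -> East
  L (left (90° counter-clockwise)) -> North
Final: North

Answer: Final heading: North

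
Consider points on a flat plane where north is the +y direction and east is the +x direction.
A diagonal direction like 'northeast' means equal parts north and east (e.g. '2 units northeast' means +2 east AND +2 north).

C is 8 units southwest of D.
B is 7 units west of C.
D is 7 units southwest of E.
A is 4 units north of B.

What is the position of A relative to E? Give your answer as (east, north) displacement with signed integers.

Answer: A is at (east=-22, north=-11) relative to E.

Derivation:
Place E at the origin (east=0, north=0).
  D is 7 units southwest of E: delta (east=-7, north=-7); D at (east=-7, north=-7).
  C is 8 units southwest of D: delta (east=-8, north=-8); C at (east=-15, north=-15).
  B is 7 units west of C: delta (east=-7, north=+0); B at (east=-22, north=-15).
  A is 4 units north of B: delta (east=+0, north=+4); A at (east=-22, north=-11).
Therefore A relative to E: (east=-22, north=-11).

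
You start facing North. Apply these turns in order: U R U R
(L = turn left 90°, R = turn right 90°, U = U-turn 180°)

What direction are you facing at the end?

Start: North
  U (U-turn (180°)) -> South
  R (right (90° clockwise)) -> West
  U (U-turn (180°)) -> East
  R (right (90° clockwise)) -> South
Final: South

Answer: Final heading: South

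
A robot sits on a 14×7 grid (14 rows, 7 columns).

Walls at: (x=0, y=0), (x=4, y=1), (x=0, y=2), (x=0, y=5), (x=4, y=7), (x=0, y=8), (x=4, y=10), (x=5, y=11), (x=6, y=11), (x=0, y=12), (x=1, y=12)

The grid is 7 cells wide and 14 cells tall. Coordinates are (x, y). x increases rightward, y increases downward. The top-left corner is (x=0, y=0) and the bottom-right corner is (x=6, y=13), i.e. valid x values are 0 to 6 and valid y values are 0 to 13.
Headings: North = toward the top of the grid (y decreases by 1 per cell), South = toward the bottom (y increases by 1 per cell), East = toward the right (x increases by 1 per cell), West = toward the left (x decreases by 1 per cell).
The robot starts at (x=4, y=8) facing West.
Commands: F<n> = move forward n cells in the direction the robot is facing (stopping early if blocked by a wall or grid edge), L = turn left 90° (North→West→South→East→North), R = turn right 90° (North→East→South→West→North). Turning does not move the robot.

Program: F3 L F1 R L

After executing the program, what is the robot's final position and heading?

Start: (x=4, y=8), facing West
  F3: move forward 3, now at (x=1, y=8)
  L: turn left, now facing South
  F1: move forward 1, now at (x=1, y=9)
  R: turn right, now facing West
  L: turn left, now facing South
Final: (x=1, y=9), facing South

Answer: Final position: (x=1, y=9), facing South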